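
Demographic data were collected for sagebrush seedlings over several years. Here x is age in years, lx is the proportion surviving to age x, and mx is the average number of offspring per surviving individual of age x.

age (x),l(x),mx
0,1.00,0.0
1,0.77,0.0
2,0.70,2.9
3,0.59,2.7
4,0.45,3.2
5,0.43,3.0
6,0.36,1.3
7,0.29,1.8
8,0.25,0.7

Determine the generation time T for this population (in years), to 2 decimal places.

lx·mx: 0, 0, 2.03, 1.593, 1.44, 1.29, 0.468, 0.522, 0.175 → R0 = 7.518
x·lx·mx: 0, 0, 4.06, 4.779, 5.76, 6.45, 2.808, 3.654, 1.4 → Σ = 28.911
T = 28.911 / 7.518 = 3.845571… → 3.85

3.85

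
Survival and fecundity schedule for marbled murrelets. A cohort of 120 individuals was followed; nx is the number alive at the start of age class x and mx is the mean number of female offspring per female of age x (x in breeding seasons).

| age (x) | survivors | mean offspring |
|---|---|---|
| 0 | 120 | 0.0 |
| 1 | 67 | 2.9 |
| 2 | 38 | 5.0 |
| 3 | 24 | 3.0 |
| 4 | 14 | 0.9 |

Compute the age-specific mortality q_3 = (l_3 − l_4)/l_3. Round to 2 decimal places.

0.42

lx = nx/n0 = nx/120: 1, 0.55833…, 0.31667…, 0.2, 0.11667…
q_3 = (l_3 − l_4) / l_3 = (0.2 − 0.116667…) / 0.2
     = 0.083333… / 0.2 = 0.416667… → 0.42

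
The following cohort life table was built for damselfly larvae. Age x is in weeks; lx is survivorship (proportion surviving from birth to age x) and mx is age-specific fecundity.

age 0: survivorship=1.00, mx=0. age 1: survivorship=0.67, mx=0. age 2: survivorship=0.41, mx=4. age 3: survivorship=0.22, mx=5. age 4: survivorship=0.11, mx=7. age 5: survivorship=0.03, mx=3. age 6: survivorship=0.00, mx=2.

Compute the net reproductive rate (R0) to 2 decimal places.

lx·mx by age: 0, 0, 1.64, 1.1, 0.77, 0.09, 0
R0 = Σ lx·mx = 3.6 → 3.60

3.60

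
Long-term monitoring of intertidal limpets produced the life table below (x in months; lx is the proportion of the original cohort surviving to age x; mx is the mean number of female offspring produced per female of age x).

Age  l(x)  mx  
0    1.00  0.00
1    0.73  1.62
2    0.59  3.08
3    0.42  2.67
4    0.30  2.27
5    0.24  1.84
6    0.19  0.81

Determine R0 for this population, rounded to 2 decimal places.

lx·mx by age: 0, 1.1826, 1.8172, 1.1214, 0.681, 0.4416, 0.1539
R0 = Σ lx·mx = 5.3977 → 5.40

5.40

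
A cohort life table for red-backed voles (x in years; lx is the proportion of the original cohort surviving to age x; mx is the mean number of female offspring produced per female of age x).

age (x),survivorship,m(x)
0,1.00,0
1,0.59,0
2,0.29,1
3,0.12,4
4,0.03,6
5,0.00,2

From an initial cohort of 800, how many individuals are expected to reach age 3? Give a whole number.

96

Expected survivors = N0 · l_3 = 800 × 0.12 = 96 → 96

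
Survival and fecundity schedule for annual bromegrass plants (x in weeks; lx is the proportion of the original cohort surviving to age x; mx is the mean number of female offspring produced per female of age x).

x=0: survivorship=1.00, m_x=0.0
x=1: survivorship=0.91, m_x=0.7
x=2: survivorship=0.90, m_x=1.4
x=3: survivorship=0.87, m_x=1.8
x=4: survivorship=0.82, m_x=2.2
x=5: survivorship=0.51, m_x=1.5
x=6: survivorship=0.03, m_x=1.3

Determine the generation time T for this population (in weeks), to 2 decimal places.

3.15

lx·mx: 0, 0.637, 1.26, 1.566, 1.804, 0.765, 0.039 → R0 = 6.071
x·lx·mx: 0, 0.637, 2.52, 4.698, 7.216, 3.825, 0.234 → Σ = 19.13
T = 19.13 / 6.071 = 3.151046… → 3.15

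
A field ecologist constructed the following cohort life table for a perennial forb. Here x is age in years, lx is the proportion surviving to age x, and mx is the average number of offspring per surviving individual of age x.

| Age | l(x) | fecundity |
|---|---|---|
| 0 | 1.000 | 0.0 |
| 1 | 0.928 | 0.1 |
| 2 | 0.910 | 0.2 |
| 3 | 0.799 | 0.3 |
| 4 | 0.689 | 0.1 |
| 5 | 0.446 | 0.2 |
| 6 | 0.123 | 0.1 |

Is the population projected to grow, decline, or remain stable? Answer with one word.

declining

R0 = Σ lx·mx = 0 + 0.0928 + 0.182 + 0.2397 + 0.0689 + 0.0892 + 0.0123 = 0.6849
R0 < 1, so the population is declining.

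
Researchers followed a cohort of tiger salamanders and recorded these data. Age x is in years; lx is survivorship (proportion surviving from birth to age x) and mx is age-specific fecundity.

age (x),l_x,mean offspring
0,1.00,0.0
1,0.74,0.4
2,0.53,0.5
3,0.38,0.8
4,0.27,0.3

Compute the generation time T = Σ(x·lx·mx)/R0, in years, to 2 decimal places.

lx·mx: 0, 0.296, 0.265, 0.304, 0.081 → R0 = 0.946
x·lx·mx: 0, 0.296, 0.53, 0.912, 0.324 → Σ = 2.062
T = 2.062 / 0.946 = 2.179704… → 2.18

2.18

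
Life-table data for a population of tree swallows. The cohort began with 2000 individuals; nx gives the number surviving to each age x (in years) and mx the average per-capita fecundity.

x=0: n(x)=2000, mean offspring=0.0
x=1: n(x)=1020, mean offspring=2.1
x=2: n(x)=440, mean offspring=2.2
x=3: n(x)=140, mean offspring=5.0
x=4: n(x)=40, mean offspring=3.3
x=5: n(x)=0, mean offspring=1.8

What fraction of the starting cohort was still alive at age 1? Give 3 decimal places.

0.510

l_1 = n_1/n_0 = 1020/2000 = 0.51 → 0.510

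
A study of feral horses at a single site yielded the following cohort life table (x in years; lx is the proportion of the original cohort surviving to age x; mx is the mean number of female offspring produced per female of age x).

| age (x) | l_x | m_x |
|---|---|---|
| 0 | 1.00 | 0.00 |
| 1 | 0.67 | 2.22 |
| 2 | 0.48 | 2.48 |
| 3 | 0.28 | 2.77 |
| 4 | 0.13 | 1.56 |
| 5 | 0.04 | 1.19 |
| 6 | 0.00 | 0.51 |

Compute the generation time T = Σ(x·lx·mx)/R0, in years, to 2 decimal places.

lx·mx: 0, 1.4874, 1.1904, 0.7756, 0.2028, 0.0476, 0 → R0 = 3.7038
x·lx·mx: 0, 1.4874, 2.3808, 2.3268, 0.8112, 0.238, 0 → Σ = 7.2442
T = 7.2442 / 3.7038 = 1.955883… → 1.96

1.96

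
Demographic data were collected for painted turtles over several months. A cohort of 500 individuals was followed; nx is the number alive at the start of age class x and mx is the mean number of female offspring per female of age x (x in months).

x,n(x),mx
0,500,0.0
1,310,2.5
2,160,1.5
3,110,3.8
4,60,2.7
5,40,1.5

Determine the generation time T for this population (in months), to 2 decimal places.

2.09

lx = nx/n0 = nx/500: 1, 0.62, 0.32, 0.22, 0.12, 0.08
lx·mx: 0, 1.55, 0.48, 0.836, 0.324, 0.12 → R0 = 3.31
x·lx·mx: 0, 1.55, 0.96, 2.508, 1.296, 0.6 → Σ = 6.914
T = 6.914 / 3.31 = 2.088822… → 2.09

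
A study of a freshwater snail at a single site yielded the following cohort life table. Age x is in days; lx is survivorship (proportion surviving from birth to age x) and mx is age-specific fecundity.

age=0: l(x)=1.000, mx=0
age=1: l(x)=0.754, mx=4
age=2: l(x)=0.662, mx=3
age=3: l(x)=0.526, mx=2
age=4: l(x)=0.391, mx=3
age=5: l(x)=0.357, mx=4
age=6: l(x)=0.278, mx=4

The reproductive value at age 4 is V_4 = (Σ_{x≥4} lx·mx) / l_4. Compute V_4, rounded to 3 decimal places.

lx·mx for x ≥ 4: 1.173, 1.428, 1.112 → sum = 3.713
V_4 = 3.713 / l_4 = 3.713 / 0.391 = 9.496164… → 9.496

9.496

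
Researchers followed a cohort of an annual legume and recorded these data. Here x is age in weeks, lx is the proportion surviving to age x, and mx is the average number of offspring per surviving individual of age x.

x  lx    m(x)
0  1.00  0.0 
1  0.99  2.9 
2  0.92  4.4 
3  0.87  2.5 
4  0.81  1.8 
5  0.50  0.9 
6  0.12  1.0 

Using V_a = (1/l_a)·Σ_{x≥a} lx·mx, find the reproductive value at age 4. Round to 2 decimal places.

lx·mx for x ≥ 4: 1.458, 0.45, 0.12 → sum = 2.028
V_4 = 2.028 / l_4 = 2.028 / 0.81 = 2.503704… → 2.50

2.50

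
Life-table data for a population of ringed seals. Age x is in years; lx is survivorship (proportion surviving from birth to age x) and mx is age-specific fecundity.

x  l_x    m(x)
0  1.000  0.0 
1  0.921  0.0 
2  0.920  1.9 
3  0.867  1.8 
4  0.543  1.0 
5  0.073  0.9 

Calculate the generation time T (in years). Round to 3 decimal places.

2.726

lx·mx: 0, 0, 1.748, 1.5606, 0.543, 0.0657 → R0 = 3.9173
x·lx·mx: 0, 0, 3.496, 4.6818, 2.172, 0.3285 → Σ = 10.6783
T = 10.6783 / 3.9173 = 2.725934… → 2.726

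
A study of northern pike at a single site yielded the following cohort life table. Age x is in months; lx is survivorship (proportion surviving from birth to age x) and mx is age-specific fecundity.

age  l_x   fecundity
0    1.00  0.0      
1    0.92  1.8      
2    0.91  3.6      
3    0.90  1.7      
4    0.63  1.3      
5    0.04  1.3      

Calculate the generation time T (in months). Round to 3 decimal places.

lx·mx: 0, 1.656, 3.276, 1.53, 0.819, 0.052 → R0 = 7.333
x·lx·mx: 0, 1.656, 6.552, 4.59, 3.276, 0.26 → Σ = 16.334
T = 16.334 / 7.333 = 2.227465… → 2.227

2.227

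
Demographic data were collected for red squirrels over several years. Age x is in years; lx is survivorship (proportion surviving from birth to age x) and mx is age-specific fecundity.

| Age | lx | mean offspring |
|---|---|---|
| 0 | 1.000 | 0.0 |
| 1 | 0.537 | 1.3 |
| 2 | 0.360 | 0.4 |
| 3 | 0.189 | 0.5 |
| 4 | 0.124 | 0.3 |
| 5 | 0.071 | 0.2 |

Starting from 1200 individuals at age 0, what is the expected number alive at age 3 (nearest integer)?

227

Expected survivors = N0 · l_3 = 1200 × 0.189 = 226.8 → 227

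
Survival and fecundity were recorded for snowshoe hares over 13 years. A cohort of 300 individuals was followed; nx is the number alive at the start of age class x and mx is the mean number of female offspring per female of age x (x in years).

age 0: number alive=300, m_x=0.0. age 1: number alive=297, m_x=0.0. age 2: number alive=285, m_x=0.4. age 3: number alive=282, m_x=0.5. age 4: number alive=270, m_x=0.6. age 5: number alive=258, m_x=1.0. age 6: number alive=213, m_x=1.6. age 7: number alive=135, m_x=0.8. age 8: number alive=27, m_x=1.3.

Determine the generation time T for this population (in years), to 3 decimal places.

lx = nx/n0 = nx/300: 1, 0.99, 0.95, 0.94, 0.9, 0.86, 0.71, 0.45, 0.09
lx·mx: 0, 0, 0.38, 0.47, 0.54, 0.86, 1.136, 0.36, 0.117 → R0 = 3.863
x·lx·mx: 0, 0, 0.76, 1.41, 2.16, 4.3, 6.816, 2.52, 0.936 → Σ = 18.902
T = 18.902 / 3.863 = 4.893088… → 4.893

4.893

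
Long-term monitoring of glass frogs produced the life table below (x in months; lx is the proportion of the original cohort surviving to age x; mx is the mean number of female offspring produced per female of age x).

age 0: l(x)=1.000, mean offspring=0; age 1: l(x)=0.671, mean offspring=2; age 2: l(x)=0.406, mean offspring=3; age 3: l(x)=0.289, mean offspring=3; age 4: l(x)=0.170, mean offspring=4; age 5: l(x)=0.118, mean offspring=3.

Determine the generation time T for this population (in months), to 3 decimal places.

lx·mx: 0, 1.342, 1.218, 0.867, 0.68, 0.354 → R0 = 4.461
x·lx·mx: 0, 1.342, 2.436, 2.601, 2.72, 1.77 → Σ = 10.869
T = 10.869 / 4.461 = 2.436449… → 2.436

2.436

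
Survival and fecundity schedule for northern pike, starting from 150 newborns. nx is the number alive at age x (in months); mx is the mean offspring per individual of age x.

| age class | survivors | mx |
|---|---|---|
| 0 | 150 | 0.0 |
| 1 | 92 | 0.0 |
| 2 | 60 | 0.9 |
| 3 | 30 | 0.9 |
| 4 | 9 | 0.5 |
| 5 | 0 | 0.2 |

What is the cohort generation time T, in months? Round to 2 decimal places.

2.42

lx = nx/n0 = nx/150: 1, 0.61333…, 0.4, 0.2, 0.06, 0
lx·mx: 0, 0, 0.36, 0.18, 0.03, 0 → R0 = 0.57…
x·lx·mx: 0, 0, 0.72, 0.54, 0.12, 0 → Σ = 1.38…
T = 1.38… / 0.57… = 2.421053… → 2.42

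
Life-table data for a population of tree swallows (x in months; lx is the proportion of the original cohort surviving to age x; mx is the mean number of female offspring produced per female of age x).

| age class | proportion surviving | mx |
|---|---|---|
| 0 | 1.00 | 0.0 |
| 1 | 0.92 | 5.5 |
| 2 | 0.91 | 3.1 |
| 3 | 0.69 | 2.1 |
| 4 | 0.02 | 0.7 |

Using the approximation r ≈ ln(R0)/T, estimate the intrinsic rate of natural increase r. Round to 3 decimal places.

R0 = Σ lx·mx = 0 + 5.06 + 2.821 + 1.449 + 0.014 = 9.344
Σ x·lx·mx = 15.105; T = 15.105/9.344 = 1.61655…
r ≈ ln(R0)/T = ln(9.344)/1.61655… = 1.38241… → 1.382

1.382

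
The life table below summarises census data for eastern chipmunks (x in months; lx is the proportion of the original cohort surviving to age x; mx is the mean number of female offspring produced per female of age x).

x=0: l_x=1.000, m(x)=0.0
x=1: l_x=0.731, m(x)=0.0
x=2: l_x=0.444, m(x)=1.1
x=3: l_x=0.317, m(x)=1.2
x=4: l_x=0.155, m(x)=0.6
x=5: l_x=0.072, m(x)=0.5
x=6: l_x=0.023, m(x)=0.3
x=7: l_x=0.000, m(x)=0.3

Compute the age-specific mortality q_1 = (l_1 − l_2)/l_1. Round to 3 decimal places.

0.393

q_1 = (l_1 − l_2) / l_1 = (0.731 − 0.444) / 0.731
     = 0.287 / 0.731 = 0.392613… → 0.393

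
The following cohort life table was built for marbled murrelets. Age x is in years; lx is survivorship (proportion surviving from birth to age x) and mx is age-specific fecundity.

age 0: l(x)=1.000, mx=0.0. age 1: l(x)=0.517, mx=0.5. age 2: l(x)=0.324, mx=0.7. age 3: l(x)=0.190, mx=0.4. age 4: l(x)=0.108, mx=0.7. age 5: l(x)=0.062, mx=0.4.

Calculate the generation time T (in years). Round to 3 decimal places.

2.065

lx·mx: 0, 0.2585, 0.2268, 0.076, 0.0756, 0.0248 → R0 = 0.6617
x·lx·mx: 0, 0.2585, 0.4536, 0.228, 0.3024, 0.124 → Σ = 1.3665
T = 1.3665 / 0.6617 = 2.065135… → 2.065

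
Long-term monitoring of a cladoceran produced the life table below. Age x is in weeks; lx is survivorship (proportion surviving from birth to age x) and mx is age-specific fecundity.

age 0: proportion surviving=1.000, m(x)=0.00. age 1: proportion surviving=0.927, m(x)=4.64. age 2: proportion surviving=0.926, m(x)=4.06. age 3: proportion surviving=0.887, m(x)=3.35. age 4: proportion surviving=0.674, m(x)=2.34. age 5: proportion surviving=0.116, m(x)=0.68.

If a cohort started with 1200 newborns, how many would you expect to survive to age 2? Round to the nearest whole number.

1111

Expected survivors = N0 · l_2 = 1200 × 0.926 = 1111.2 → 1111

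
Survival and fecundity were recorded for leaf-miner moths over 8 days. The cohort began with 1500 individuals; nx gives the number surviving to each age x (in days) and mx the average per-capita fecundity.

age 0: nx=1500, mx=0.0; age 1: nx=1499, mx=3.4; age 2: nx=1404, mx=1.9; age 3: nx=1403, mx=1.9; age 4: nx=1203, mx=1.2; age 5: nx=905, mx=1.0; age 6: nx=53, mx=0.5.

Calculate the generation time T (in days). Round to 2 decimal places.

2.26

lx = nx/n0 = nx/1500: 1, 0.99933…, 0.936, 0.93533…, 0.802, 0.60333…, 0.03533…
lx·mx: 0, 3.397733…, 1.7784, 1.777133…, 0.9624, 0.603333…, 0.017667… → R0 = 8.536667…
x·lx·mx: 0, 3.397733…, 3.5568, 5.3314…, 3.8496, 3.016667…, 0.106… → Σ = 19.2582…
T = 19.2582… / 8.536667… = 2.255939… → 2.26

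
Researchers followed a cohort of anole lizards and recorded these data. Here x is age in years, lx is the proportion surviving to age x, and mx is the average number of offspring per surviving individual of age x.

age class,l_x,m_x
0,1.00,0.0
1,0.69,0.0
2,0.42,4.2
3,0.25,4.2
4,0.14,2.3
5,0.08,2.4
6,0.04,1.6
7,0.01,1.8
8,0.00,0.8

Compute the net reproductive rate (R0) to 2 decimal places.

3.41

lx·mx by age: 0, 0, 1.764, 1.05, 0.322, 0.192, 0.064, 0.018, 0
R0 = Σ lx·mx = 3.41 → 3.41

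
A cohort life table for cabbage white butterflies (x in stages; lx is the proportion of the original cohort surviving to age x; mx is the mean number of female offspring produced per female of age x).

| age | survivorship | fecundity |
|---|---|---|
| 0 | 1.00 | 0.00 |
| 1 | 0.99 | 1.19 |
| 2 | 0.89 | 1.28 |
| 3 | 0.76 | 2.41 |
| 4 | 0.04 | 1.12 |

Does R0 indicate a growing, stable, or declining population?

growing

R0 = Σ lx·mx = 0 + 1.1781 + 1.1392 + 1.8316 + 0.0448 = 4.1937
R0 > 1, so the population is growing.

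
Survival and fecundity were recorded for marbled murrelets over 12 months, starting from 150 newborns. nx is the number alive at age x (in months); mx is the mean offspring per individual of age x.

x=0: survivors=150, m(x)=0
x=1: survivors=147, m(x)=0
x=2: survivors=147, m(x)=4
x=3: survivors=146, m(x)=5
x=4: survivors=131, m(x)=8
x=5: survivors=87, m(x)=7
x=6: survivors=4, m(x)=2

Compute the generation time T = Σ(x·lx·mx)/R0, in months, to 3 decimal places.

3.571

lx = nx/n0 = nx/150: 1, 0.98, 0.98, 0.97333…, 0.87333…, 0.58, 0.02667…
lx·mx: 0, 0, 3.92, 4.866667…, 6.986667…, 4.06, 0.053333… → R0 = 19.886667…
x·lx·mx: 0, 0, 7.84, 14.6…, 27.946667…, 20.3, 0.32… → Σ = 71.006667…
T = 71.006667… / 19.886667… = 3.570567… → 3.571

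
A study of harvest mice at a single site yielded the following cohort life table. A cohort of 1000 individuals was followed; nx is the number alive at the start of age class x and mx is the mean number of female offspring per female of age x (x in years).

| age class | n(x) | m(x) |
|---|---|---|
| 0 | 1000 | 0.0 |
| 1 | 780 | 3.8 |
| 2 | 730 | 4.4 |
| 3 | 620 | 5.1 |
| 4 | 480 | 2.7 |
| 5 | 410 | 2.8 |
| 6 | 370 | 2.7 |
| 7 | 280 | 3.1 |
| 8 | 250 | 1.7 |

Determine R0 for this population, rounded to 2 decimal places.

14.07

lx = nx/n0 = nx/1000: 1, 0.78, 0.73, 0.62, 0.48, 0.41, 0.37, 0.28, 0.25
lx·mx by age: 0, 2.964, 3.212, 3.162, 1.296, 1.148, 0.999, 0.868, 0.425
R0 = Σ lx·mx = 14.074 → 14.07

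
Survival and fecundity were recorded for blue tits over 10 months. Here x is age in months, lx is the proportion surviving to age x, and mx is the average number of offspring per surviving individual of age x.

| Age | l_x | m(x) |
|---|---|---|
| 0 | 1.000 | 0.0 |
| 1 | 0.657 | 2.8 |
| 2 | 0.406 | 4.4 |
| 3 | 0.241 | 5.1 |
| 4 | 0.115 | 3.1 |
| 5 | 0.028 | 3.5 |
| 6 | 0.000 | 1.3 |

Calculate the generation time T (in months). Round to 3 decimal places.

lx·mx: 0, 1.8396, 1.7864, 1.2291, 0.3565, 0.098, 0 → R0 = 5.3096
x·lx·mx: 0, 1.8396, 3.5728, 3.6873, 1.426, 0.49, 0 → Σ = 11.0157
T = 11.0157 / 5.3096 = 2.074676… → 2.075

2.075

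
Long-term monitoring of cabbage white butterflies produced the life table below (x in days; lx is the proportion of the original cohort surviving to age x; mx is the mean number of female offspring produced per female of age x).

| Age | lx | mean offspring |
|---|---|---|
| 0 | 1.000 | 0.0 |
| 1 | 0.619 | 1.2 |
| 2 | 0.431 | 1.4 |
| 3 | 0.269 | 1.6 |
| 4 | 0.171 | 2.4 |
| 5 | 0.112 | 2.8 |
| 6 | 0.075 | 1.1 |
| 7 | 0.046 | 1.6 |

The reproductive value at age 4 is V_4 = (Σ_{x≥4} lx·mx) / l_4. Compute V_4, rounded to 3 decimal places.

5.147

lx·mx for x ≥ 4: 0.4104, 0.3136, 0.0825, 0.0736 → sum = 0.8801
V_4 = 0.8801 / l_4 = 0.8801 / 0.171 = 5.146784… → 5.147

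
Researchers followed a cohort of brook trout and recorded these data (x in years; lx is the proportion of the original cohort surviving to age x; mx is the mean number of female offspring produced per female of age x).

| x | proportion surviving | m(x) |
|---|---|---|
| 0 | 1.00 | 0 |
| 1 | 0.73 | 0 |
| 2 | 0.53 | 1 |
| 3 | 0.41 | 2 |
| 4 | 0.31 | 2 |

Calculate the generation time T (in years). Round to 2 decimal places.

3.05

lx·mx: 0, 0, 0.53, 0.82, 0.62 → R0 = 1.97
x·lx·mx: 0, 0, 1.06, 2.46, 2.48 → Σ = 6
T = 6 / 1.97 = 3.045685… → 3.05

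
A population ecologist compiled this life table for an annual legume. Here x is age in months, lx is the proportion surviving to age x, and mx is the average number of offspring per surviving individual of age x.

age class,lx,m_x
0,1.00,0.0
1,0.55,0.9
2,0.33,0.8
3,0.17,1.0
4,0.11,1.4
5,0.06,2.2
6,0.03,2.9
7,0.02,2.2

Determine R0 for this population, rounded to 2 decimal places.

1.35

lx·mx by age: 0, 0.495, 0.264, 0.17, 0.154, 0.132, 0.087, 0.044
R0 = Σ lx·mx = 1.346 → 1.35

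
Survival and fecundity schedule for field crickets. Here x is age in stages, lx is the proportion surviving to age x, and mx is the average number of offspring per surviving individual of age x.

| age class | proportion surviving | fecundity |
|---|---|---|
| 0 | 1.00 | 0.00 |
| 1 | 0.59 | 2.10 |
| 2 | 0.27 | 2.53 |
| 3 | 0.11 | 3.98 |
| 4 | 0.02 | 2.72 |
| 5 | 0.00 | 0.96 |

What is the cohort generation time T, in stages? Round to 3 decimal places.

1.713

lx·mx: 0, 1.239, 0.6831, 0.4378, 0.0544, 0 → R0 = 2.4143
x·lx·mx: 0, 1.239, 1.3662, 1.3134, 0.2176, 0 → Σ = 4.1362
T = 4.1362 / 2.4143 = 1.713209… → 1.713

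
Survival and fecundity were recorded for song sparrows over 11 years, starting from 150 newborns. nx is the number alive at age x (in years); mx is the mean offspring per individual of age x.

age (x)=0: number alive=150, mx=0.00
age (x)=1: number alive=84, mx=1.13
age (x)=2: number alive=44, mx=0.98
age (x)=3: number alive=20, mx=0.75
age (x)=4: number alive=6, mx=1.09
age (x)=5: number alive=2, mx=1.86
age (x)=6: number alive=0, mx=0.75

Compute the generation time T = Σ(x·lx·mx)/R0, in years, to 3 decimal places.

lx = nx/n0 = nx/150: 1, 0.56, 0.29333…, 0.13333…, 0.04, 0.01333…, 0
lx·mx: 0, 0.6328, 0.287467…, 0.1…, 0.0436, 0.0248…, 0 → R0 = 1.088667…
x·lx·mx: 0, 0.6328, 0.574933…, 0.3…, 0.1744, 0.124…, 0 → Σ = 1.806133…
T = 1.806133… / 1.088667… = 1.659032… → 1.659

1.659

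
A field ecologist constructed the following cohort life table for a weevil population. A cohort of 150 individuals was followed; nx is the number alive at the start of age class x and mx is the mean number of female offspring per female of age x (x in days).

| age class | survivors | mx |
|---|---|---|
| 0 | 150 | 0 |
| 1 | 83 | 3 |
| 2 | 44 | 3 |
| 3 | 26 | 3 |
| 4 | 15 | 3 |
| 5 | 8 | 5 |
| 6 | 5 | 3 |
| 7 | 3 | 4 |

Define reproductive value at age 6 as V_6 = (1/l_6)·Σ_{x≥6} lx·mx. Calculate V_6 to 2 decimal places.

5.40

lx = nx/n0 = nx/150: 1, 0.55333…, 0.29333…, 0.17333…, 0.1, 0.05333…, 0.03333…, 0.02
lx·mx for x ≥ 6: 0.1…, 0.08 → sum = 0.18…
V_6 = 0.18… / l_6 = 0.18… / 0.033333… = 5.4… → 5.40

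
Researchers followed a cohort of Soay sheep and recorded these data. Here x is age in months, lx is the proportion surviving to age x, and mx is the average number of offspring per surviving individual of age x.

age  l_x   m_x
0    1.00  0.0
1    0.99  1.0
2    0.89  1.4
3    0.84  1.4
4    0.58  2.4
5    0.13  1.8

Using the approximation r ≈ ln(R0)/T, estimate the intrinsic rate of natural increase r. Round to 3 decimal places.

R0 = Σ lx·mx = 0 + 0.99 + 1.246 + 1.176 + 1.392 + 0.234 = 5.038
Σ x·lx·mx = 13.748; T = 13.748/5.038 = 2.72886…
r ≈ ln(R0)/T = ln(5.038)/2.72886… = 0.59256… → 0.593

0.593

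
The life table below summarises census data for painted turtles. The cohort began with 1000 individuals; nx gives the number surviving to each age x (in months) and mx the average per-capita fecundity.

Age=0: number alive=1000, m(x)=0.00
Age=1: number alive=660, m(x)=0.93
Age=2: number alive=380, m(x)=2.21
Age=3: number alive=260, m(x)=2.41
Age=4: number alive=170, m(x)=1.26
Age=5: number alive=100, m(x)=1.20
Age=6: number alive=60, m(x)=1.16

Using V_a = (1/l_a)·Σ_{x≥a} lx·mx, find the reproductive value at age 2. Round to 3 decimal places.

lx = nx/n0 = nx/1000: 1, 0.66, 0.38, 0.26, 0.17, 0.1, 0.06
lx·mx for x ≥ 2: 0.8398, 0.6266, 0.2142, 0.12, 0.0696 → sum = 1.8702
V_2 = 1.8702 / l_2 = 1.8702 / 0.38 = 4.921579… → 4.922

4.922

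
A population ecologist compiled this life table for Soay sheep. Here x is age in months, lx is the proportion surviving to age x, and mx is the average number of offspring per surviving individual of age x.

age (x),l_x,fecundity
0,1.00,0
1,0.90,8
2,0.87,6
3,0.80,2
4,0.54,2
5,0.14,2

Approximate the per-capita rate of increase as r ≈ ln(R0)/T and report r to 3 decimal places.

R0 = Σ lx·mx = 0 + 7.2 + 5.22 + 1.6 + 1.08 + 0.28 = 15.38
Σ x·lx·mx = 28.16; T = 28.16/15.38 = 1.83095…
r ≈ ln(R0)/T = ln(15.38)/1.83095… = 1.49271… → 1.493

1.493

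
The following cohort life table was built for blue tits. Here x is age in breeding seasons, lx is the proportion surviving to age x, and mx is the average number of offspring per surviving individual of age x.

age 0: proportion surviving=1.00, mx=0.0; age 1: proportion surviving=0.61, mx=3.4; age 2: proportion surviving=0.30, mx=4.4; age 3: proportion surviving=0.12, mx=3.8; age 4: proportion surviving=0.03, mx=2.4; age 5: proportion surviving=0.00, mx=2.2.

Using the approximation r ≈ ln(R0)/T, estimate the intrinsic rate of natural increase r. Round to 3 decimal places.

0.841

R0 = Σ lx·mx = 0 + 2.074 + 1.32 + 0.456 + 0.072 + 0 = 3.922
Σ x·lx·mx = 6.37; T = 6.37/3.922 = 1.62417…
r ≈ ln(R0)/T = ln(3.922)/1.62417… = 0.84141… → 0.841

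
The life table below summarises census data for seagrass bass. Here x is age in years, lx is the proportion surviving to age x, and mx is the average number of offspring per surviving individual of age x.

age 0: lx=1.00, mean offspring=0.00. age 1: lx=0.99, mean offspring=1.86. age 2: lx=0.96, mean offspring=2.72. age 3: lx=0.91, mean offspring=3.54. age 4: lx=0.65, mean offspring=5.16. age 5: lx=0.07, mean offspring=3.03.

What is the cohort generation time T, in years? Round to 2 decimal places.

2.78

lx·mx: 0, 1.8414, 2.6112, 3.2214, 3.354, 0.2121 → R0 = 11.2401
x·lx·mx: 0, 1.8414, 5.2224, 9.6642, 13.416, 1.0605 → Σ = 31.2045
T = 31.2045 / 11.2401 = 2.776176… → 2.78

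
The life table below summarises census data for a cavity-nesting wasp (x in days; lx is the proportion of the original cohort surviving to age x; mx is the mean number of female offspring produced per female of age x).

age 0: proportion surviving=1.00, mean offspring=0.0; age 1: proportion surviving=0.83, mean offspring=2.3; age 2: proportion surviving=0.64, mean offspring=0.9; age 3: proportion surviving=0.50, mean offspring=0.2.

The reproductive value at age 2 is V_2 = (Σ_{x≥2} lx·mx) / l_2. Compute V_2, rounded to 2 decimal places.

1.06

lx·mx for x ≥ 2: 0.576, 0.1 → sum = 0.676
V_2 = 0.676 / l_2 = 0.676 / 0.64 = 1.05625 → 1.06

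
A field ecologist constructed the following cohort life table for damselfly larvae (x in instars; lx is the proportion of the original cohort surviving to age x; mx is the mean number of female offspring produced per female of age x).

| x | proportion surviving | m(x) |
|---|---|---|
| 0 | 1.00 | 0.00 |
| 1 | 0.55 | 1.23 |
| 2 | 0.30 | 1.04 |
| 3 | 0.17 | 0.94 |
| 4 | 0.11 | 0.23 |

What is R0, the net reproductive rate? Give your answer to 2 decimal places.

1.17

lx·mx by age: 0, 0.6765, 0.312, 0.1598, 0.0253
R0 = Σ lx·mx = 1.1736 → 1.17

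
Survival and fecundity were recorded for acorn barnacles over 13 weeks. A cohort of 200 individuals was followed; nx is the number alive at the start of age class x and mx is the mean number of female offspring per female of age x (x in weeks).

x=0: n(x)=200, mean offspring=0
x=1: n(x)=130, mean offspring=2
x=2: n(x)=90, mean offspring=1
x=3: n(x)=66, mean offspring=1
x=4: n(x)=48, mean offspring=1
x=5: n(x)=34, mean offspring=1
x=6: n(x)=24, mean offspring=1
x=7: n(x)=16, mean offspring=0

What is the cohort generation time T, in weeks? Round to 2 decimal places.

lx = nx/n0 = nx/200: 1, 0.65, 0.45, 0.33, 0.24, 0.17, 0.12, 0.08
lx·mx: 0, 1.3, 0.45, 0.33, 0.24, 0.17, 0.12, 0 → R0 = 2.61
x·lx·mx: 0, 1.3, 0.9, 0.99, 0.96, 0.85, 0.72, 0 → Σ = 5.72
T = 5.72 / 2.61 = 2.191571… → 2.19

2.19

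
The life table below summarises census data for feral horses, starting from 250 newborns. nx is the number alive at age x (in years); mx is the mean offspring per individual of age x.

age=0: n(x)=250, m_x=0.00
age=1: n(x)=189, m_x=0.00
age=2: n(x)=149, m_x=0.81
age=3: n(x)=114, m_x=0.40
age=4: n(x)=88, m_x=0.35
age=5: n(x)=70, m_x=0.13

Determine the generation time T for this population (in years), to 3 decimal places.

lx = nx/n0 = nx/250: 1, 0.756, 0.596, 0.456, 0.352, 0.28
lx·mx: 0, 0, 0.48276, 0.1824, 0.1232, 0.0364 → R0 = 0.82476
x·lx·mx: 0, 0, 0.96552, 0.5472, 0.4928, 0.182 → Σ = 2.18752
T = 2.18752 / 0.82476 = 2.652311… → 2.652

2.652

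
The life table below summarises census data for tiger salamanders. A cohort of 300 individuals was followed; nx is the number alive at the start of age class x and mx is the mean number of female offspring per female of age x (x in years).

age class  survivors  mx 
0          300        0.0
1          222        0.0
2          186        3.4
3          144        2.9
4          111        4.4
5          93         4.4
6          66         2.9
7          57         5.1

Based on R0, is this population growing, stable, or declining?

lx = nx/n0 = nx/300: 1, 0.74, 0.62, 0.48, 0.37, 0.31, 0.22, 0.19
R0 = Σ lx·mx = 0 + 0 + 2.108 + 1.392 + 1.628 + 1.364 + 0.638 + 0.969 = 8.099
R0 > 1, so the population is growing.

growing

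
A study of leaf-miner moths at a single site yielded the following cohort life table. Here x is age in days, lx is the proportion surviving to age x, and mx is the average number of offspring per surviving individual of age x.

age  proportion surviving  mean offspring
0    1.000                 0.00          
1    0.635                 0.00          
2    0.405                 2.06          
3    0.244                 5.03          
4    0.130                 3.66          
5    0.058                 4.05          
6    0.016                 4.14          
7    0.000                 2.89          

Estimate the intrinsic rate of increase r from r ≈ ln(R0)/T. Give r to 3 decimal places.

0.336

R0 = Σ lx·mx = 0 + 0 + 0.8343 + 1.22732 + 0.4758 + 0.2349 + 0.06624 + 0 = 2.83856
Σ x·lx·mx = 8.8257; T = 8.8257/2.83856 = 3.10922…
r ≈ ln(R0)/T = ln(2.83856)/3.10922… = 0.33555… → 0.336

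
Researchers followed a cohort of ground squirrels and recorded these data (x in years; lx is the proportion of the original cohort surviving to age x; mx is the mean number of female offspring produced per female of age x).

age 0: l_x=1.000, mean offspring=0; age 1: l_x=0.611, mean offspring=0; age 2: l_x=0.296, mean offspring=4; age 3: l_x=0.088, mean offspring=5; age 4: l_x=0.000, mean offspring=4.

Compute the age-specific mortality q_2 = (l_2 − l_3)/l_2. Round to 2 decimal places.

q_2 = (l_2 − l_3) / l_2 = (0.296 − 0.088) / 0.296
     = 0.208 / 0.296 = 0.702703… → 0.70

0.70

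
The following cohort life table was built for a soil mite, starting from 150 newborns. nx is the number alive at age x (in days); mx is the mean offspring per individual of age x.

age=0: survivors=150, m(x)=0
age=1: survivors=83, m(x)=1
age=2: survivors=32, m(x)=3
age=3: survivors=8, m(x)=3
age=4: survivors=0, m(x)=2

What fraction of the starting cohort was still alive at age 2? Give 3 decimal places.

0.213

l_2 = n_2/n_0 = 32/150 = 0.213333… → 0.213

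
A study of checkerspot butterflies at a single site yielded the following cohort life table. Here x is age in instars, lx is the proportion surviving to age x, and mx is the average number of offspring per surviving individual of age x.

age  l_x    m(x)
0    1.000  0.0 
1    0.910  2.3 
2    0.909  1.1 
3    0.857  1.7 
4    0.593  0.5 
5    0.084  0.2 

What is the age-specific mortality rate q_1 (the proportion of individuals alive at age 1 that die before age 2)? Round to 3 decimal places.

q_1 = (l_1 − l_2) / l_1 = (0.91 − 0.909) / 0.91
     = 0.001 / 0.91 = 0.001099… → 0.001

0.001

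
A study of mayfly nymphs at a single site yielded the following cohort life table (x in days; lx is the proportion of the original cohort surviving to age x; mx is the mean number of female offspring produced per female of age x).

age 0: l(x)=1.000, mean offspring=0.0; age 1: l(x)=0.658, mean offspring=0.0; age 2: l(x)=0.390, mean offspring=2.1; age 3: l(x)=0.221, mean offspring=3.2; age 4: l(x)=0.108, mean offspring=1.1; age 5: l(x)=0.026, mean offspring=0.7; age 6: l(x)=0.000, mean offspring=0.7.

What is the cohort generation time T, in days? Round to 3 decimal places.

lx·mx: 0, 0, 0.819, 0.7072, 0.1188, 0.0182, 0 → R0 = 1.6632
x·lx·mx: 0, 0, 1.638, 2.1216, 0.4752, 0.091, 0 → Σ = 4.3258
T = 4.3258 / 1.6632 = 2.60089… → 2.601

2.601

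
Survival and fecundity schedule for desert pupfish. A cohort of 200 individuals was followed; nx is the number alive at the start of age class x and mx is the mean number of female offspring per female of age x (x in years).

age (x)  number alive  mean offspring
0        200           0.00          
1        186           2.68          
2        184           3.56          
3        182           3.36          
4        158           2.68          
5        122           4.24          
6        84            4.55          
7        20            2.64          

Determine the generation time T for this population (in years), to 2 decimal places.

lx = nx/n0 = nx/200: 1, 0.93, 0.92, 0.91, 0.79, 0.61, 0.42, 0.1
lx·mx: 0, 2.4924, 3.2752, 3.0576, 2.1172, 2.5864, 1.911, 0.264 → R0 = 15.7038
x·lx·mx: 0, 2.4924, 6.5504, 9.1728, 8.4688, 12.932, 11.466, 1.848 → Σ = 52.9304
T = 52.9304 / 15.7038 = 3.370547… → 3.37

3.37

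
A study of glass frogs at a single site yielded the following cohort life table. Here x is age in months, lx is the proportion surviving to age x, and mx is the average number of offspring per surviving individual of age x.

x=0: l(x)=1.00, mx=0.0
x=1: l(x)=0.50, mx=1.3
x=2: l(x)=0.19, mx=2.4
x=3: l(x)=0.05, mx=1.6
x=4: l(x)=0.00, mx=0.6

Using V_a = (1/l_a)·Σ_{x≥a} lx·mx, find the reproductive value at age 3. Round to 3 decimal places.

1.600

lx·mx for x ≥ 3: 0.08, 0 → sum = 0.08
V_3 = 0.08 / l_3 = 0.08 / 0.05 = 1.6 → 1.600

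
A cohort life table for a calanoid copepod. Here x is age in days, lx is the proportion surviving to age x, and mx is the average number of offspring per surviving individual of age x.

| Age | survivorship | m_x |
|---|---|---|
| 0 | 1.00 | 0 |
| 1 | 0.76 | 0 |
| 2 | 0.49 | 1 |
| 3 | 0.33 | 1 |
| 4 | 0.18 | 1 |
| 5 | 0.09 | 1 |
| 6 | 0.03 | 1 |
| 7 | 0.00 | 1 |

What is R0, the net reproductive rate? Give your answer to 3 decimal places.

1.120

lx·mx by age: 0, 0, 0.49, 0.33, 0.18, 0.09, 0.03, 0
R0 = Σ lx·mx = 1.12 → 1.120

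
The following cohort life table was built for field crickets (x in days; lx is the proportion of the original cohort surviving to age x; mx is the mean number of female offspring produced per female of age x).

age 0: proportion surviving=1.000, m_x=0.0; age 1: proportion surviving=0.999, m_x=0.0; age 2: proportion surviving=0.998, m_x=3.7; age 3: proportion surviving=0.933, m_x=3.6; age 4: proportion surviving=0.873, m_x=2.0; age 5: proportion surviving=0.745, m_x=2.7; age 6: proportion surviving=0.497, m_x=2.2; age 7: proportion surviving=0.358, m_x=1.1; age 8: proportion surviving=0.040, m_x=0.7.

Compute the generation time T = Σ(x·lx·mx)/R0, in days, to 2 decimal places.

3.57

lx·mx: 0, 0, 3.6926, 3.3588, 1.746, 2.0115, 1.0934, 0.3938, 0.028 → R0 = 12.3241
x·lx·mx: 0, 0, 7.3852, 10.0764, 6.984, 10.0575, 6.5604, 2.7566, 0.224 → Σ = 44.0441
T = 44.0441 / 12.3241 = 3.573819… → 3.57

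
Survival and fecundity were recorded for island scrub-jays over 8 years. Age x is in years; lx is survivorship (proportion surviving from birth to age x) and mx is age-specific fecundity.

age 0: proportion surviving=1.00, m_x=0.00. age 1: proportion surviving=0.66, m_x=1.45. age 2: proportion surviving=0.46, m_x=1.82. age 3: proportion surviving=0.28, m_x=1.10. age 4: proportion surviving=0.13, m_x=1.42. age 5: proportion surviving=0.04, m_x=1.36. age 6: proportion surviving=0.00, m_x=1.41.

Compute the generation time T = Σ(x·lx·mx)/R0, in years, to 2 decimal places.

1.95

lx·mx: 0, 0.957, 0.8372, 0.308, 0.1846, 0.0544, 0 → R0 = 2.3412
x·lx·mx: 0, 0.957, 1.6744, 0.924, 0.7384, 0.272, 0 → Σ = 4.5658
T = 4.5658 / 2.3412 = 1.950196… → 1.95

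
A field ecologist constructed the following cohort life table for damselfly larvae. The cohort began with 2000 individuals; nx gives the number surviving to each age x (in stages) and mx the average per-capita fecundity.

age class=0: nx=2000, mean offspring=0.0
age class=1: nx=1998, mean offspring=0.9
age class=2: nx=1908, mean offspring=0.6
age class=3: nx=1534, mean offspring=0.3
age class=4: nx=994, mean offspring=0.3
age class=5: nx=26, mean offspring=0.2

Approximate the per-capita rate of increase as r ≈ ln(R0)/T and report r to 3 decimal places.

lx = nx/n0 = nx/2000: 1, 0.999, 0.954, 0.767, 0.497, 0.013
R0 = Σ lx·mx = 0 + 0.8991 + 0.5724 + 0.2301 + 0.1491 + 0.0026 = 1.8533
Σ x·lx·mx = 3.3436; T = 3.3436/1.8533 = 1.80413…
r ≈ ln(R0)/T = ln(1.8533)/1.80413… = 0.34197… → 0.342

0.342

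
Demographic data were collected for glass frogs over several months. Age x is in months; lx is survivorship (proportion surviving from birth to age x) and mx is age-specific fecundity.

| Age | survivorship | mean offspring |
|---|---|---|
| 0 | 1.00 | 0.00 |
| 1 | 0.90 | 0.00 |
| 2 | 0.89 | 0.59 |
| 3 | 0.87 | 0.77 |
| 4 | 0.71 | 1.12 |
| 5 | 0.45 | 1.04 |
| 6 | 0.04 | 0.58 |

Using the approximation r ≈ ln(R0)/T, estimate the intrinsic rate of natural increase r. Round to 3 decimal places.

0.259

R0 = Σ lx·mx = 0 + 0 + 0.5251 + 0.6699 + 0.7952 + 0.468 + 0.0232 = 2.4814
Σ x·lx·mx = 8.7199; T = 8.7199/2.4814 = 3.5141…
r ≈ ln(R0)/T = ln(2.4814)/3.5141… = 0.25862… → 0.259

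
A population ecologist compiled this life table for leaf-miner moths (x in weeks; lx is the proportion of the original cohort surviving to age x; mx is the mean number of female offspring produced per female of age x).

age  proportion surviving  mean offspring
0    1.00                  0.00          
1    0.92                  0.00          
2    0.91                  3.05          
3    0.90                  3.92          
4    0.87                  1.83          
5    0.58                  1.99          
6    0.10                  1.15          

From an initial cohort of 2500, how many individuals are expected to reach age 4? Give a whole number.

2175

Expected survivors = N0 · l_4 = 2500 × 0.87 = 2175 → 2175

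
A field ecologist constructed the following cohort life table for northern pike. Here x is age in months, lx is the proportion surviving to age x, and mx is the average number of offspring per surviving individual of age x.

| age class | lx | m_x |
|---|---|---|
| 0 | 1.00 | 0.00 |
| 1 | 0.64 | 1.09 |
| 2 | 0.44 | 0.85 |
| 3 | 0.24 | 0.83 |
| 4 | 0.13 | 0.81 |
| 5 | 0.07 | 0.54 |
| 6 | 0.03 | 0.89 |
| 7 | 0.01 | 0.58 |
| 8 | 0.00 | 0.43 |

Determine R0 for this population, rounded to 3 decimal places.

lx·mx by age: 0, 0.6976, 0.374, 0.1992, 0.1053, 0.0378, 0.0267, 0.0058, 0
R0 = Σ lx·mx = 1.4464 → 1.446

1.446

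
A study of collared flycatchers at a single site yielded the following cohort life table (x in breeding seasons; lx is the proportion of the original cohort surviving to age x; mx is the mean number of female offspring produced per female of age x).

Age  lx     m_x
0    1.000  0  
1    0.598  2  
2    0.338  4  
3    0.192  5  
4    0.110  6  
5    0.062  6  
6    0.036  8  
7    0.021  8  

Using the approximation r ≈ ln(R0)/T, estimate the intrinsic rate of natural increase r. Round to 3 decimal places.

0.567

R0 = Σ lx·mx = 0 + 1.196 + 1.352 + 0.96 + 0.66 + 0.372 + 0.288 + 0.168 = 4.996
Σ x·lx·mx = 14.184; T = 14.184/4.996 = 2.83907…
r ≈ ln(R0)/T = ln(4.996)/2.83907… = 0.56661… → 0.567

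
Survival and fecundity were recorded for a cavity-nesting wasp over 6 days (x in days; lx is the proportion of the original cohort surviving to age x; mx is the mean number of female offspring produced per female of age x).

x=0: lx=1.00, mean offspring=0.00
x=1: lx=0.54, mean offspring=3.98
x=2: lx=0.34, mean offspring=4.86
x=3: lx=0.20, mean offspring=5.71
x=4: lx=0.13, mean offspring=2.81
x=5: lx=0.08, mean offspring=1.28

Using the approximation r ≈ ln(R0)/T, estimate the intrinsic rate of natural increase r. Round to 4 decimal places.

R0 = Σ lx·mx = 0 + 2.1492 + 1.6524 + 1.142 + 0.3653 + 0.1024 = 5.4113
Σ x·lx·mx = 10.8532; T = 10.8532/5.4113 = 2.00565…
r ≈ ln(R0)/T = ln(5.4113)/2.00565… = 0.841864… → 0.8419

0.8419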